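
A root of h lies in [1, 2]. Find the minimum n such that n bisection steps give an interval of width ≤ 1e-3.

Width after n steps is 1/2^n. Need 2^n ≥ 1/1e-3 = 1000.
2^9 = 512 < 1000 ≤ 2^10 = 1024, so n = 10.

10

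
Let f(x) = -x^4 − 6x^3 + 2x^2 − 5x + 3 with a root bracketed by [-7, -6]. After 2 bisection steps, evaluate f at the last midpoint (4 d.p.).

51.3398

x = -6.5 gives f = -17.3125, negative; keep [-6.5, -6]
x = -6.25 gives f = 51.339844, positive; keep [-6.5, -6.25]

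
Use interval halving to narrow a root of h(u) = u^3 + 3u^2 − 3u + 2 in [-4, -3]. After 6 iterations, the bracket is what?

m = -3.5, h(m) = 6.375 (+); new bracket [-4, -3.5]
m = -3.75, h(m) = 2.703125 (+); new bracket [-4, -3.75]
m = -3.875, h(m) = 0.486328 (+); new bracket [-4, -3.875]
m = -3.9375, h(m) = -0.7224 (−); new bracket [-3.9375, -3.875]
m = -3.90625, h(m) = -0.1095 (−); new bracket [-3.90625, -3.875]
m = -3.890625, h(m) = 0.1905 (+); new bracket [-3.90625, -3.890625]

[-3.90625, -3.890625]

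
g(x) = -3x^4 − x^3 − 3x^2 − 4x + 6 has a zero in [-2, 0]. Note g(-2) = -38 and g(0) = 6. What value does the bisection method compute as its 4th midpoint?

-1.375

g(-1) = 5 > 0, so the root lies in [-2, -1]
g(-1.5) = -6.5625 < 0, so the root lies in [-1.5, -1]
g(-1.25) = 0.941406 > 0, so the root lies in [-1.5, -1.25]
g(-1.375) = -2.2957 < 0, so the root lies in [-1.375, -1.25]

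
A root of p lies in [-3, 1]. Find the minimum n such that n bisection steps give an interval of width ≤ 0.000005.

Width after n steps is 4/2^n. Need 2^n ≥ 4/0.000005 = 800000.
2^19 = 524288 < 800000 ≤ 2^20 = 1048576, so n = 20.

20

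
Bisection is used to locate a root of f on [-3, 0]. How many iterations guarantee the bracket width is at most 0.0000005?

Width after n steps is 3/2^n. Need 2^n ≥ 3/0.0000005 = 6000000.
2^22 = 4194304 < 6000000 ≤ 2^23 = 8388608, so n = 23.

23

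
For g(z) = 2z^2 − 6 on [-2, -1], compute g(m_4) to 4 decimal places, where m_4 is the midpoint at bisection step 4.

-0.3047

z = -1.5 gives g = -1.5, negative; keep [-2, -1.5]
z = -1.75 gives g = 0.125, positive; keep [-1.75, -1.5]
z = -1.625 gives g = -0.71875, negative; keep [-1.75, -1.625]
z = -1.6875 gives g = -0.3047, negative; keep [-1.75, -1.6875]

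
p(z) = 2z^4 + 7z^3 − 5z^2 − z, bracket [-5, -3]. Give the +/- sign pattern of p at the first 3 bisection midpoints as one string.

-++

p(-4) = -12 < 0, so the root lies in [-5, -4]
p(-4.5) = 85.5 > 0, so the root lies in [-4.5, -4]
p(-4.25) = 29.085938 > 0, so the root lies in [-4.25, -4]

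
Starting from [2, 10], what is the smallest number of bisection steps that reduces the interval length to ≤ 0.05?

Width after n steps is 8/2^n. Need 2^n ≥ 8/0.05 = 160.
2^7 = 128 < 160 ≤ 2^8 = 256, so n = 8.

8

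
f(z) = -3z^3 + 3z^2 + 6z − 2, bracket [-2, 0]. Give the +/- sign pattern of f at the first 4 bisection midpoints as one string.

-++-

z = -1 gives f = -2, negative; keep [-2, -1]
z = -1.5 gives f = 5.875, positive; keep [-1.5, -1]
z = -1.25 gives f = 1.046875, positive; keep [-1.25, -1]
z = -1.125 gives f = -0.6816, negative; keep [-1.25, -1.125]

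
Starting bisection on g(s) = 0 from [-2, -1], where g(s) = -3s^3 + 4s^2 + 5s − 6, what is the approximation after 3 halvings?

midpoint -1.5: g = 5.625 > 0 → [-1.5, -1]
midpoint -1.25: g = -0.140625 < 0 → [-1.5, -1.25]
midpoint -1.375: g = 2.486328 > 0 → [-1.375, -1.25]

-1.375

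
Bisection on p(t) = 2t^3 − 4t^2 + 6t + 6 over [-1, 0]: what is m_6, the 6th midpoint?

-0.640625

m = -0.5, p(m) = 1.75 (+); new bracket [-1, -0.5]
m = -0.75, p(m) = -1.59375 (−); new bracket [-0.75, -0.5]
m = -0.625, p(m) = 0.199219 (+); new bracket [-0.75, -0.625]
m = -0.6875, p(m) = -0.6655 (−); new bracket [-0.6875, -0.625]
m = -0.65625, p(m) = -0.2254 (−); new bracket [-0.65625, -0.625]
m = -0.640625, p(m) = -0.0112 (−); new bracket [-0.640625, -0.625]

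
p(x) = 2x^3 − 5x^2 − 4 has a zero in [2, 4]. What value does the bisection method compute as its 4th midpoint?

midpoint 3: p = 5 > 0 → [2, 3]
midpoint 2.5: p = -4 < 0 → [2.5, 3]
midpoint 2.75: p = -0.21875 < 0 → [2.75, 3]
midpoint 2.875: p = 2.1992 > 0 → [2.75, 2.875]

2.875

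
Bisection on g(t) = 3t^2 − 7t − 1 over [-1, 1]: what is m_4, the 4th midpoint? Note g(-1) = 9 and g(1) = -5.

m = 0, g(m) = -1 (−); new bracket [-1, 0]
m = -0.5, g(m) = 3.25 (+); new bracket [-0.5, 0]
m = -0.25, g(m) = 0.9375 (+); new bracket [-0.25, 0]
m = -0.125, g(m) = -0.0781 (−); new bracket [-0.25, -0.125]

-0.125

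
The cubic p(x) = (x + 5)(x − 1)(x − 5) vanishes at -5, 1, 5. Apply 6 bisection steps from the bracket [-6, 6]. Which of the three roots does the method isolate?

-5

x = 0 gives p = 25, positive; keep [-6, 0]
x = -3 gives p = 64, positive; keep [-6, -3]
x = -4.5 gives p = 26.125, positive; keep [-6, -4.5]
x = -5.25 gives p = -16.0156, negative; keep [-5.25, -4.5]
x = -4.875 gives p = 7.252, positive; keep [-5.25, -4.875]
x = -5.0625 gives p = -3.8127, negative; keep [-5.0625, -4.875]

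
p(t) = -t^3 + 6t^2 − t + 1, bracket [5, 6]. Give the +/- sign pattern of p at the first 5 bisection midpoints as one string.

++-++

midpoint 5.5: p = 10.625 > 0 → [5.5, 6]
midpoint 5.75: p = 3.515625 > 0 → [5.75, 6]
midpoint 5.875: p = -0.560547 < 0 → [5.75, 5.875]
midpoint 5.8125: p = 1.5222 > 0 → [5.8125, 5.875]
midpoint 5.84375: p = 0.4921 > 0 → [5.84375, 5.875]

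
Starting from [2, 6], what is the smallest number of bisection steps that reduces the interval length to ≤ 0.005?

10

Width after n steps is 4/2^n. Need 2^n ≥ 4/0.005 = 800.
2^9 = 512 < 800 ≤ 2^10 = 1024, so n = 10.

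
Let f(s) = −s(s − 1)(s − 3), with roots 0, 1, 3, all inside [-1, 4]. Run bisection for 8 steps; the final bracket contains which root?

f(1.5) = 1.125 > 0, so the root lies in [1.5, 4]
f(2.75) = 1.203125 > 0, so the root lies in [2.75, 4]
f(3.375) = -3.005859 < 0, so the root lies in [2.75, 3.375]
f(3.0625) = -0.3948 < 0, so the root lies in [2.75, 3.0625]
f(2.90625) = 0.5194 > 0, so the root lies in [2.90625, 3.0625]
f(2.984375) = 0.0925 > 0, so the root lies in [2.984375, 3.0625]
f(3.0234375) = -0.1434 < 0, so the root lies in [2.984375, 3.0234375]
f(3.00390625) = -0.0235 < 0, so the root lies in [2.984375, 3.00390625]

3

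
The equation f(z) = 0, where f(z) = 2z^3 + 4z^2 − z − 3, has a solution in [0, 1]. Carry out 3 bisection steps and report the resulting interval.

[0.75, 0.875]

midpoint 0.5: f = -2.25 < 0 → [0.5, 1]
midpoint 0.75: f = -0.65625 < 0 → [0.75, 1]
midpoint 0.875: f = 0.527344 > 0 → [0.75, 0.875]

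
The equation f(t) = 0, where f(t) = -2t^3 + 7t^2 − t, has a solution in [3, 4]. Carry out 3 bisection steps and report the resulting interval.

[3.25, 3.375]

midpoint 3.5: f = -3.5 < 0 → [3, 3.5]
midpoint 3.25: f = 2.03125 > 0 → [3.25, 3.5]
midpoint 3.375: f = -0.527344 < 0 → [3.25, 3.375]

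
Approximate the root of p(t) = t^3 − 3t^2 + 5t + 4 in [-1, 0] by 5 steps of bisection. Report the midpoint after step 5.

-0.59375

midpoint -0.5: p = 0.625 > 0 → [-1, -0.5]
midpoint -0.75: p = -1.859375 < 0 → [-0.75, -0.5]
midpoint -0.625: p = -0.541016 < 0 → [-0.625, -0.5]
midpoint -0.5625: p = 0.0603 > 0 → [-0.625, -0.5625]
midpoint -0.59375: p = -0.2357 < 0 → [-0.59375, -0.5625]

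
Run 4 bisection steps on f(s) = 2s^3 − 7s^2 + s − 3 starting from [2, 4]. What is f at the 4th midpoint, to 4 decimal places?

-2.4727

s = 3 gives f = -9, negative; keep [3, 4]
s = 3.5 gives f = 0.5, positive; keep [3, 3.5]
s = 3.25 gives f = -5.03125, negative; keep [3.25, 3.5]
s = 3.375 gives f = -2.4727, negative; keep [3.375, 3.5]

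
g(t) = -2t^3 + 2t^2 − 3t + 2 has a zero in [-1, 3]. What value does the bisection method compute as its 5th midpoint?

t = 1 gives g = -1, negative; keep [-1, 1]
t = 0 gives g = 2, positive; keep [0, 1]
t = 0.5 gives g = 0.75, positive; keep [0.5, 1]
t = 0.75 gives g = 0.0312, positive; keep [0.75, 1]
t = 0.875 gives g = -0.4336, negative; keep [0.75, 0.875]

0.875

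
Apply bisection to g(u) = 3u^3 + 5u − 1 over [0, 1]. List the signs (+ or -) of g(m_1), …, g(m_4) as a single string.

u = 0.5 gives g = 1.875, positive; keep [0, 0.5]
u = 0.25 gives g = 0.296875, positive; keep [0, 0.25]
u = 0.125 gives g = -0.369141, negative; keep [0.125, 0.25]
u = 0.1875 gives g = -0.0427, negative; keep [0.1875, 0.25]

++--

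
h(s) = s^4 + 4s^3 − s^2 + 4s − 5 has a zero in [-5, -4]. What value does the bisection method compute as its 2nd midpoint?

m = -4.5, h(m) = 2.3125 (+); new bracket [-4.5, -4]
m = -4.25, h(m) = -20.871094 (−); new bracket [-4.5, -4.25]

-4.25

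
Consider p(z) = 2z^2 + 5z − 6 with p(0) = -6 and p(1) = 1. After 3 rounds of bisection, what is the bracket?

[0.875, 1]

midpoint 0.5: p = -3 < 0 → [0.5, 1]
midpoint 0.75: p = -1.125 < 0 → [0.75, 1]
midpoint 0.875: p = -0.09375 < 0 → [0.875, 1]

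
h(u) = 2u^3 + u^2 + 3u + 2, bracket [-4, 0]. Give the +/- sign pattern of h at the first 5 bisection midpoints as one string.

h(-2) = -16 < 0, so the root lies in [-2, 0]
h(-1) = -2 < 0, so the root lies in [-1, 0]
h(-0.5) = 0.5 > 0, so the root lies in [-1, -0.5]
h(-0.75) = -0.5312 < 0, so the root lies in [-0.75, -0.5]
h(-0.625) = 0.0273 > 0, so the root lies in [-0.75, -0.625]

--+-+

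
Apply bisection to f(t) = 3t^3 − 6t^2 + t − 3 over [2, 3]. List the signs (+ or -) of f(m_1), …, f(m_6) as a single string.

t = 2.5 gives f = 8.875, positive; keep [2, 2.5]
t = 2.25 gives f = 3.046875, positive; keep [2, 2.25]
t = 2.125 gives f = 0.818359, positive; keep [2, 2.125]
t = 2.0625 gives f = -0.1399, negative; keep [2.0625, 2.125]
t = 2.09375 gives f = 0.3267, positive; keep [2.0625, 2.09375]
t = 2.078125 gives f = 0.0903, positive; keep [2.0625, 2.078125]

+++-++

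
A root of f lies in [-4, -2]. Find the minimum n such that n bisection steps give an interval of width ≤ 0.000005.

Width after n steps is 2/2^n. Need 2^n ≥ 2/0.000005 = 400000.
2^18 = 262144 < 400000 ≤ 2^19 = 524288, so n = 19.

19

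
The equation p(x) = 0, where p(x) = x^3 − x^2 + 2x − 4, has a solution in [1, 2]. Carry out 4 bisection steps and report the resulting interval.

[1.4375, 1.5]

x = 1.5 gives p = 0.125, positive; keep [1, 1.5]
x = 1.25 gives p = -1.109375, negative; keep [1.25, 1.5]
x = 1.375 gives p = -0.541016, negative; keep [1.375, 1.5]
x = 1.4375 gives p = -0.2209, negative; keep [1.4375, 1.5]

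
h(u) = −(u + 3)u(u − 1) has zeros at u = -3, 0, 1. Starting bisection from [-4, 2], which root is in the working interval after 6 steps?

midpoint -1: h = -4 < 0 → [-4, -1]
midpoint -2.5: h = -4.375 < 0 → [-4, -2.5]
midpoint -3.25: h = 3.453125 > 0 → [-3.25, -2.5]
midpoint -2.875: h = -1.3926 < 0 → [-3.25, -2.875]
midpoint -3.0625: h = 0.7776 > 0 → [-3.0625, -2.875]
midpoint -2.96875: h = -0.3682 < 0 → [-3.0625, -2.96875]

-3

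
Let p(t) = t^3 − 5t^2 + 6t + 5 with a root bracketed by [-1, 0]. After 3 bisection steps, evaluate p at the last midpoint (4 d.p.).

-0.9473

m = -0.5, p(m) = 0.625 (+); new bracket [-1, -0.5]
m = -0.75, p(m) = -2.734375 (−); new bracket [-0.75, -0.5]
m = -0.625, p(m) = -0.947266 (−); new bracket [-0.625, -0.5]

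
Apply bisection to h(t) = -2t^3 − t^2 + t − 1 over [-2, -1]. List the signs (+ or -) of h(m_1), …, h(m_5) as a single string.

t = -1.5 gives h = 2, positive; keep [-1.5, -1]
t = -1.25 gives h = 0.09375, positive; keep [-1.25, -1]
t = -1.125 gives h = -0.542969, negative; keep [-1.25, -1.125]
t = -1.1875 gives h = -0.2485, negative; keep [-1.25, -1.1875]
t = -1.21875 gives h = -0.0836, negative; keep [-1.25, -1.21875]

++---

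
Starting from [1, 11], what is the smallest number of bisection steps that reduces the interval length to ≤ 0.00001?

Width after n steps is 10/2^n. Need 2^n ≥ 10/0.00001 = 1000000.
2^19 = 524288 < 1000000 ≤ 2^20 = 1048576, so n = 20.

20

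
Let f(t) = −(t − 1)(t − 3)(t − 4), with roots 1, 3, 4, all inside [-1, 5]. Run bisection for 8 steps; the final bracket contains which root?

midpoint 2: f = -2 < 0 → [-1, 2]
midpoint 0.5: f = 4.375 > 0 → [0.5, 2]
midpoint 1.25: f = -1.203125 < 0 → [0.5, 1.25]
midpoint 0.875: f = 0.8301 > 0 → [0.875, 1.25]
midpoint 1.0625: f = -0.3557 < 0 → [0.875, 1.0625]
midpoint 0.96875: f = 0.1924 > 0 → [0.96875, 1.0625]
midpoint 1.015625: f = -0.0925 < 0 → [0.96875, 1.015625]
midpoint 0.9921875: f = 0.0472 > 0 → [0.9921875, 1.015625]

1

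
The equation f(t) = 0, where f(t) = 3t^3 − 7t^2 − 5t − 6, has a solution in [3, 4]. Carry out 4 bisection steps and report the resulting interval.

midpoint 3.5: f = 19.375 > 0 → [3, 3.5]
midpoint 3.25: f = 6.796875 > 0 → [3, 3.25]
midpoint 3.125: f = 1.568359 > 0 → [3, 3.125]
midpoint 3.0625: f = -0.7961 < 0 → [3.0625, 3.125]

[3.0625, 3.125]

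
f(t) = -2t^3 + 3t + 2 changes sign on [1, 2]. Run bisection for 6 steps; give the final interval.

t = 1.5 gives f = -0.25, negative; keep [1, 1.5]
t = 1.25 gives f = 1.84375, positive; keep [1.25, 1.5]
t = 1.375 gives f = 0.925781, positive; keep [1.375, 1.5]
t = 1.4375 gives f = 0.3716, positive; keep [1.4375, 1.5]
t = 1.46875 gives f = 0.0694, positive; keep [1.46875, 1.5]
t = 1.484375 gives f = -0.0881, negative; keep [1.46875, 1.484375]

[1.46875, 1.484375]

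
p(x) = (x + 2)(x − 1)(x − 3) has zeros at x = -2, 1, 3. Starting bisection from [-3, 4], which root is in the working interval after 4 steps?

x = 0.5 gives p = 3.125, positive; keep [-3, 0.5]
x = -1.25 gives p = 7.171875, positive; keep [-3, -1.25]
x = -2.125 gives p = -2.001953, negative; keep [-2.125, -1.25]
x = -1.6875 gives p = 3.9368, positive; keep [-2.125, -1.6875]

-2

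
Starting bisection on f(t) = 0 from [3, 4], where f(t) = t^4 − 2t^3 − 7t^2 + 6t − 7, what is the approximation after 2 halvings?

3.75

f(3.5) = -7.4375 < 0, so the root lies in [3.5, 4]
f(3.75) = 9.347656 > 0, so the root lies in [3.5, 3.75]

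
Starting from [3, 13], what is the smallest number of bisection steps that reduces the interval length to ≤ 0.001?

14

Width after n steps is 10/2^n. Need 2^n ≥ 10/0.001 = 10000.
2^13 = 8192 < 10000 ≤ 2^14 = 16384, so n = 14.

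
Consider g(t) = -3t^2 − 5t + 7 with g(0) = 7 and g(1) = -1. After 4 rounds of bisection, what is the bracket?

t = 0.5 gives g = 3.75, positive; keep [0.5, 1]
t = 0.75 gives g = 1.5625, positive; keep [0.75, 1]
t = 0.875 gives g = 0.328125, positive; keep [0.875, 1]
t = 0.9375 gives g = -0.3242, negative; keep [0.875, 0.9375]

[0.875, 0.9375]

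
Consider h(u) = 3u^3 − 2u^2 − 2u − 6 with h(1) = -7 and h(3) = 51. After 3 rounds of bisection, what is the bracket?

[1.5, 1.75]

h(2) = 6 > 0, so the root lies in [1, 2]
h(1.5) = -3.375 < 0, so the root lies in [1.5, 2]
h(1.75) = 0.453125 > 0, so the root lies in [1.5, 1.75]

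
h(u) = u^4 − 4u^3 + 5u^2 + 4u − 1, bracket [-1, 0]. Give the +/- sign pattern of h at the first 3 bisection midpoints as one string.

-+-

m = -0.5, h(m) = -1.1875 (−); new bracket [-1, -0.5]
m = -0.75, h(m) = 0.816406 (+); new bracket [-0.75, -0.5]
m = -0.625, h(m) = -0.417725 (−); new bracket [-0.75, -0.625]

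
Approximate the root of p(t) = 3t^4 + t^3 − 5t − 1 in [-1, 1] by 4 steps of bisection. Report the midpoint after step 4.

-0.125

m = 0, p(m) = -1 (−); new bracket [-1, 0]
m = -0.5, p(m) = 1.5625 (+); new bracket [-0.5, 0]
m = -0.25, p(m) = 0.246094 (+); new bracket [-0.25, 0]
m = -0.125, p(m) = -0.3762 (−); new bracket [-0.25, -0.125]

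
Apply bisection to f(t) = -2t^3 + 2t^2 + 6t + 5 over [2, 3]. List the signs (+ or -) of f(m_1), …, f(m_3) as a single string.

f(2.5) = 1.25 > 0, so the root lies in [2.5, 3]
f(2.75) = -4.96875 < 0, so the root lies in [2.5, 2.75]
f(2.625) = -1.644531 < 0, so the root lies in [2.5, 2.625]

+--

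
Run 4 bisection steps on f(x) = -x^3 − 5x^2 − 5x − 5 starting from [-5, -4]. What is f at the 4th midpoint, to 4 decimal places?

-0.1599

x = -4.5 gives f = 7.375, positive; keep [-4.5, -4]
x = -4.25 gives f = 2.703125, positive; keep [-4.25, -4]
x = -4.125 gives f = 0.736328, positive; keep [-4.125, -4]
x = -4.0625 gives f = -0.1599, negative; keep [-4.125, -4.0625]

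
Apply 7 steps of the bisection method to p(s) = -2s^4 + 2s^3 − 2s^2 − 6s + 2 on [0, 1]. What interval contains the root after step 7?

midpoint 0.5: p = -1.375 < 0 → [0, 0.5]
midpoint 0.25: p = 0.398438 > 0 → [0.25, 0.5]
midpoint 0.375: p = -0.465332 < 0 → [0.25, 0.375]
midpoint 0.3125: p = -0.0284 < 0 → [0.25, 0.3125]
midpoint 0.28125: p = 0.1863 > 0 → [0.28125, 0.3125]
midpoint 0.296875: p = 0.0793 > 0 → [0.296875, 0.3125]
midpoint 0.3046875: p = 0.0255 > 0 → [0.3046875, 0.3125]

[0.3046875, 0.3125]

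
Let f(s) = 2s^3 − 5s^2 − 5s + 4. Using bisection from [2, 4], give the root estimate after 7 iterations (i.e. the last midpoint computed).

m = 3, f(m) = -2 (−); new bracket [3, 4]
m = 3.5, f(m) = 11 (+); new bracket [3, 3.5]
m = 3.25, f(m) = 3.59375 (+); new bracket [3, 3.25]
m = 3.125, f(m) = 0.582 (+); new bracket [3, 3.125]
m = 3.0625, f(m) = -0.7612 (−); new bracket [3.0625, 3.125]
m = 3.09375, f(m) = -0.1028 (−); new bracket [3.09375, 3.125]
m = 3.109375, f(m) = 0.2363 (+); new bracket [3.09375, 3.109375]

3.109375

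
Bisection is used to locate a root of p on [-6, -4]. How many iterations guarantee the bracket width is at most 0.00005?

16

Width after n steps is 2/2^n. Need 2^n ≥ 2/0.00005 = 40000.
2^15 = 32768 < 40000 ≤ 2^16 = 65536, so n = 16.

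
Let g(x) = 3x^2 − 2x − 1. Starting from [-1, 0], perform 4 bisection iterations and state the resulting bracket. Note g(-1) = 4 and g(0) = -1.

[-0.375, -0.3125]

midpoint -0.5: g = 0.75 > 0 → [-0.5, 0]
midpoint -0.25: g = -0.3125 < 0 → [-0.5, -0.25]
midpoint -0.375: g = 0.171875 > 0 → [-0.375, -0.25]
midpoint -0.3125: g = -0.082 < 0 → [-0.375, -0.3125]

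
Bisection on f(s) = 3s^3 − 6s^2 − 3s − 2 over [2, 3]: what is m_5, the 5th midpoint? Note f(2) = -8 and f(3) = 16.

2.53125

s = 2.5 gives f = -0.125, negative; keep [2.5, 3]
s = 2.75 gives f = 6.765625, positive; keep [2.5, 2.75]
s = 2.625 gives f = 3.044922, positive; keep [2.5, 2.625]
s = 2.5625 gives f = 1.3933, positive; keep [2.5, 2.5625]
s = 2.53125 gives f = 0.6178, positive; keep [2.5, 2.53125]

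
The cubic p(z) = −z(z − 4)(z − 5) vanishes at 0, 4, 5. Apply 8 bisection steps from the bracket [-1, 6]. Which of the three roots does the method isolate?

0

m = 2.5, p(m) = -9.375 (−); new bracket [-1, 2.5]
m = 0.75, p(m) = -10.359375 (−); new bracket [-1, 0.75]
m = -0.125, p(m) = 2.642578 (+); new bracket [-0.125, 0.75]
m = 0.3125, p(m) = -5.4016 (−); new bracket [-0.125, 0.3125]
m = 0.09375, p(m) = -1.7967 (−); new bracket [-0.125, 0.09375]
m = -0.015625, p(m) = 0.3147 (+); new bracket [-0.015625, 0.09375]
m = 0.0390625, p(m) = -0.7676 (−); new bracket [-0.015625, 0.0390625]
m = 0.01171875, p(m) = -0.2331 (−); new bracket [-0.015625, 0.01171875]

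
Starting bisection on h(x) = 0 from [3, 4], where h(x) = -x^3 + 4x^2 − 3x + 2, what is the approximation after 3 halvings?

midpoint 3.5: h = -2.375 < 0 → [3, 3.5]
midpoint 3.25: h = 0.171875 > 0 → [3.25, 3.5]
midpoint 3.375: h = -1.005859 < 0 → [3.25, 3.375]

3.375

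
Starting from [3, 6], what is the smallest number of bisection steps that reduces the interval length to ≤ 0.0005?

13

Width after n steps is 3/2^n. Need 2^n ≥ 3/0.0005 = 6000.
2^12 = 4096 < 6000 ≤ 2^13 = 8192, so n = 13.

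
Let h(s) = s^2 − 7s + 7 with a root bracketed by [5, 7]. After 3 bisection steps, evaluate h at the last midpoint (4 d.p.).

s = 6 gives h = 1, positive; keep [5, 6]
s = 5.5 gives h = -1.25, negative; keep [5.5, 6]
s = 5.75 gives h = -0.1875, negative; keep [5.75, 6]

-0.1875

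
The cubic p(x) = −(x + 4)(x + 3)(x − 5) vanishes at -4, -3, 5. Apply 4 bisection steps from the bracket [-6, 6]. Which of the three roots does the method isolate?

x = 0 gives p = 60, positive; keep [0, 6]
x = 3 gives p = 84, positive; keep [3, 6]
x = 4.5 gives p = 31.875, positive; keep [4.5, 6]
x = 5.25 gives p = -19.0781, negative; keep [4.5, 5.25]

5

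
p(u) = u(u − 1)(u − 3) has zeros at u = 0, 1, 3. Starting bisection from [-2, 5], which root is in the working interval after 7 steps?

p(1.5) = -1.125 < 0, so the root lies in [1.5, 5]
p(3.25) = 1.828125 > 0, so the root lies in [1.5, 3.25]
p(2.375) = -2.041016 < 0, so the root lies in [2.375, 3.25]
p(2.8125) = -0.9558 < 0, so the root lies in [2.8125, 3.25]
p(3.03125) = 0.1924 > 0, so the root lies in [2.8125, 3.03125]
p(2.921875) = -0.4387 < 0, so the root lies in [2.921875, 3.03125]
p(2.9765625) = -0.1379 < 0, so the root lies in [2.9765625, 3.03125]

3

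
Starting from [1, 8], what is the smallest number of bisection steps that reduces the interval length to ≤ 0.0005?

14

Width after n steps is 7/2^n. Need 2^n ≥ 7/0.0005 = 14000.
2^13 = 8192 < 14000 ≤ 2^14 = 16384, so n = 14.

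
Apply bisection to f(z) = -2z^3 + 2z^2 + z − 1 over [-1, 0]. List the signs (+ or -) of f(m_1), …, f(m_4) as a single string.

-+--

midpoint -0.5: f = -0.75 < 0 → [-1, -0.5]
midpoint -0.75: f = 0.21875 > 0 → [-0.75, -0.5]
midpoint -0.625: f = -0.355469 < 0 → [-0.75, -0.625]
midpoint -0.6875: f = -0.0923 < 0 → [-0.75, -0.6875]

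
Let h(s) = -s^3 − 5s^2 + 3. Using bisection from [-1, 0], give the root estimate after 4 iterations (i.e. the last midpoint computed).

-0.8125

h(-0.5) = 1.875 > 0, so the root lies in [-1, -0.5]
h(-0.75) = 0.609375 > 0, so the root lies in [-1, -0.75]
h(-0.875) = -0.158203 < 0, so the root lies in [-0.875, -0.75]
h(-0.8125) = 0.2356 > 0, so the root lies in [-0.875, -0.8125]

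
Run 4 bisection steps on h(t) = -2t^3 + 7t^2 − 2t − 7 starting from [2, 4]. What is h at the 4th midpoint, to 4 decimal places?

-0.1914

m = 3, h(m) = -4 (−); new bracket [2, 3]
m = 2.5, h(m) = 0.5 (+); new bracket [2.5, 3]
m = 2.75, h(m) = -1.15625 (−); new bracket [2.5, 2.75]
m = 2.625, h(m) = -0.1914 (−); new bracket [2.5, 2.625]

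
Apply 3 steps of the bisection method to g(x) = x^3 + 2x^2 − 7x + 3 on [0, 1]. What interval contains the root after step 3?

[0.5, 0.625]

midpoint 0.5: g = 0.125 > 0 → [0.5, 1]
midpoint 0.75: g = -0.703125 < 0 → [0.5, 0.75]
midpoint 0.625: g = -0.349609 < 0 → [0.5, 0.625]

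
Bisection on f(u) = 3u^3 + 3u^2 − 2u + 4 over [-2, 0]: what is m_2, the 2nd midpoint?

-1.5

midpoint -1: f = 6 > 0 → [-2, -1]
midpoint -1.5: f = 3.625 > 0 → [-2, -1.5]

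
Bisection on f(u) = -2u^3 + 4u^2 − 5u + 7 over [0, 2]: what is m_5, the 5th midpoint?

1.6875

m = 1, f(m) = 4 (+); new bracket [1, 2]
m = 1.5, f(m) = 1.75 (+); new bracket [1.5, 2]
m = 1.75, f(m) = -0.21875 (−); new bracket [1.5, 1.75]
m = 1.625, f(m) = 0.8555 (+); new bracket [1.625, 1.75]
m = 1.6875, f(m) = 0.3423 (+); new bracket [1.6875, 1.75]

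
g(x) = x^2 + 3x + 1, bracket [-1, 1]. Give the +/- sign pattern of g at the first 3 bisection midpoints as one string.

+-+

m = 0, g(m) = 1 (+); new bracket [-1, 0]
m = -0.5, g(m) = -0.25 (−); new bracket [-0.5, 0]
m = -0.25, g(m) = 0.3125 (+); new bracket [-0.5, -0.25]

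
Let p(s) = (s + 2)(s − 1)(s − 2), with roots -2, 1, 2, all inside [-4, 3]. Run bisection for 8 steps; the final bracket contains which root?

p(-0.5) = 5.625 > 0, so the root lies in [-4, -0.5]
p(-2.25) = -3.453125 < 0, so the root lies in [-2.25, -0.5]
p(-1.375) = 5.009766 > 0, so the root lies in [-2.25, -1.375]
p(-1.8125) = 2.0105 > 0, so the root lies in [-2.25, -1.8125]
p(-2.03125) = -0.3819 < 0, so the root lies in [-2.03125, -1.8125]
p(-1.921875) = 0.8953 > 0, so the root lies in [-2.03125, -1.921875]
p(-1.9765625) = 0.2774 > 0, so the root lies in [-2.03125, -1.9765625]
p(-2.00390625) = -0.047 < 0, so the root lies in [-2.00390625, -1.9765625]

-2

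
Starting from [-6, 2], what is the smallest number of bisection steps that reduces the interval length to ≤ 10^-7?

Width after n steps is 8/2^n. Need 2^n ≥ 8/10^-7 = 80000000.
2^26 = 67108864 < 80000000 ≤ 2^27 = 134217728, so n = 27.

27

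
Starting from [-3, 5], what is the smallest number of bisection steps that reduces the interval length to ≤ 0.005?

11

Width after n steps is 8/2^n. Need 2^n ≥ 8/0.005 = 1600.
2^10 = 1024 < 1600 ≤ 2^11 = 2048, so n = 11.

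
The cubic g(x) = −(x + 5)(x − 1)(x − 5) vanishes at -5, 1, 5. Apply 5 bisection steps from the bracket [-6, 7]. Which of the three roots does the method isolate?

-5

g(0.5) = -12.375 < 0, so the root lies in [-6, 0.5]
g(-2.75) = -65.390625 < 0, so the root lies in [-6, -2.75]
g(-4.375) = -31.494141 < 0, so the root lies in [-6, -4.375]
g(-5.1875) = 11.8191 > 0, so the root lies in [-5.1875, -4.375]
g(-4.78125) = -12.3698 < 0, so the root lies in [-5.1875, -4.78125]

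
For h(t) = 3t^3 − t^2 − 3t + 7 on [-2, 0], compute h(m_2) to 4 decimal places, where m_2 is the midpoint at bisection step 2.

-0.8750

t = -1 gives h = 6, positive; keep [-2, -1]
t = -1.5 gives h = -0.875, negative; keep [-1.5, -1]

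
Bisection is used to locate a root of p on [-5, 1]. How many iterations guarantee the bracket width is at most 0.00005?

Width after n steps is 6/2^n. Need 2^n ≥ 6/0.00005 = 120000.
2^16 = 65536 < 120000 ≤ 2^17 = 131072, so n = 17.

17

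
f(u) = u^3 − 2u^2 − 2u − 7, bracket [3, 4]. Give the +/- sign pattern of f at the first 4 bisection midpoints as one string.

+-++

m = 3.5, f(m) = 4.375 (+); new bracket [3, 3.5]
m = 3.25, f(m) = -0.296875 (−); new bracket [3.25, 3.5]
m = 3.375, f(m) = 1.912109 (+); new bracket [3.25, 3.375]
m = 3.3125, f(m) = 0.7766 (+); new bracket [3.25, 3.3125]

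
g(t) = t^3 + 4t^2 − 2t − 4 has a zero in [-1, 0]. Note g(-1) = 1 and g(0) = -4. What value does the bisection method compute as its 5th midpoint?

m = -0.5, g(m) = -2.125 (−); new bracket [-1, -0.5]
m = -0.75, g(m) = -0.671875 (−); new bracket [-1, -0.75]
m = -0.875, g(m) = 0.142578 (+); new bracket [-0.875, -0.75]
m = -0.8125, g(m) = -0.2708 (−); new bracket [-0.875, -0.8125]
m = -0.84375, g(m) = -0.0655 (−); new bracket [-0.875, -0.84375]

-0.84375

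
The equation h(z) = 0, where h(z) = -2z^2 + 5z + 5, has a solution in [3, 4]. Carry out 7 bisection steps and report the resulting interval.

[3.2578125, 3.265625]

midpoint 3.5: h = -2 < 0 → [3, 3.5]
midpoint 3.25: h = 0.125 > 0 → [3.25, 3.5]
midpoint 3.375: h = -0.90625 < 0 → [3.25, 3.375]
midpoint 3.3125: h = -0.3828 < 0 → [3.25, 3.3125]
midpoint 3.28125: h = -0.127 < 0 → [3.25, 3.28125]
midpoint 3.265625: h = -0.0005 < 0 → [3.25, 3.265625]
midpoint 3.2578125: h = 0.0624 > 0 → [3.2578125, 3.265625]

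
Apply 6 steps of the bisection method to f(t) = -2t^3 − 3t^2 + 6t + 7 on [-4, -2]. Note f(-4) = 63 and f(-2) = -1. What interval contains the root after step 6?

midpoint -3: f = 16 > 0 → [-3, -2]
midpoint -2.5: f = 4.5 > 0 → [-2.5, -2]
midpoint -2.25: f = 1.09375 > 0 → [-2.25, -2]
midpoint -2.125: f = -0.1055 < 0 → [-2.25, -2.125]
midpoint -2.1875: f = 0.4546 > 0 → [-2.1875, -2.125]
midpoint -2.15625: f = 0.1649 > 0 → [-2.15625, -2.125]

[-2.15625, -2.125]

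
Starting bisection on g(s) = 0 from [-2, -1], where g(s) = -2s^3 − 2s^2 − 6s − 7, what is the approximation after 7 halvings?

-1.1171875

s = -1.5 gives g = 4.25, positive; keep [-1.5, -1]
s = -1.25 gives g = 1.28125, positive; keep [-1.25, -1]
s = -1.125 gives g = 0.066406, positive; keep [-1.125, -1]
s = -1.0625 gives g = -0.4839, negative; keep [-1.125, -1.0625]
s = -1.09375 gives g = -0.2132, negative; keep [-1.125, -1.09375]
s = -1.109375 gives g = -0.0745, negative; keep [-1.125, -1.109375]
s = -1.1171875 gives g = -0.0043, negative; keep [-1.125, -1.1171875]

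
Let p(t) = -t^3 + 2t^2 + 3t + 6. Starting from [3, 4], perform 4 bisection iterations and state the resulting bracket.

t = 3.5 gives p = -1.875, negative; keep [3, 3.5]
t = 3.25 gives p = 2.546875, positive; keep [3.25, 3.5]
t = 3.375 gives p = 0.462891, positive; keep [3.375, 3.5]
t = 3.4375 gives p = -0.6736, negative; keep [3.375, 3.4375]

[3.375, 3.4375]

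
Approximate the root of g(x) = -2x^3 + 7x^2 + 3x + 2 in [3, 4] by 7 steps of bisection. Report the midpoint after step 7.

3.9453125

g(3.5) = 12.5 > 0, so the root lies in [3.5, 4]
g(3.75) = 6.21875 > 0, so the root lies in [3.75, 4]
g(3.875) = 2.363281 > 0, so the root lies in [3.875, 4]
g(3.9375) = 0.2466 > 0, so the root lies in [3.9375, 4]
g(3.96875) = -0.8603 < 0, so the root lies in [3.9375, 3.96875]
g(3.953125) = -0.3028 < 0, so the root lies in [3.9375, 3.953125]
g(3.9453125) = -0.0271 < 0, so the root lies in [3.9375, 3.9453125]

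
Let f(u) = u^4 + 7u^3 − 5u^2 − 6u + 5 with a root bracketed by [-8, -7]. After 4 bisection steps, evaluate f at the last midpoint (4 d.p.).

7.7048

u = -7.5 gives f = -20.3125, negative; keep [-8, -7.5]
u = -7.75 gives f = 100.300781, positive; keep [-7.75, -7.5]
u = -7.625 gives f = 37.123291, positive; keep [-7.625, -7.5]
u = -7.5625 gives f = 7.7048, positive; keep [-7.5625, -7.5]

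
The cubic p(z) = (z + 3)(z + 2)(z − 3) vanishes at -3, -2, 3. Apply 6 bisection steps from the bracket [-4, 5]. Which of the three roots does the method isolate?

z = 0.5 gives p = -21.875, negative; keep [0.5, 5]
z = 2.75 gives p = -6.828125, negative; keep [2.75, 5]
z = 3.875 gives p = 35.341797, positive; keep [2.75, 3.875]
z = 3.3125 gives p = 10.4797, positive; keep [2.75, 3.3125]
z = 3.03125 gives p = 0.9483, positive; keep [2.75, 3.03125]
z = 2.890625 gives p = -3.151, negative; keep [2.890625, 3.03125]

3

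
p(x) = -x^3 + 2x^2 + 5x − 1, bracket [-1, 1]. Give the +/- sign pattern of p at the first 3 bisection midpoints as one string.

-++

x = 0 gives p = -1, negative; keep [0, 1]
x = 0.5 gives p = 1.875, positive; keep [0, 0.5]
x = 0.25 gives p = 0.359375, positive; keep [0, 0.25]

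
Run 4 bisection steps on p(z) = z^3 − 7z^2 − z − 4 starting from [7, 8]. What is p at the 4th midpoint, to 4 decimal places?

midpoint 7.5: p = 16.625 > 0 → [7, 7.5]
midpoint 7.25: p = 1.890625 > 0 → [7, 7.25]
midpoint 7.125: p = -4.779297 < 0 → [7.125, 7.25]
midpoint 7.1875: p = -1.5012 < 0 → [7.1875, 7.25]

-1.5012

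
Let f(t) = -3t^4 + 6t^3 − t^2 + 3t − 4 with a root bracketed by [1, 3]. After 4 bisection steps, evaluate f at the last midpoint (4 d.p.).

0.5813

t = 2 gives f = -2, negative; keep [1, 2]
t = 1.5 gives f = 3.3125, positive; keep [1.5, 2]
t = 1.75 gives f = 2.207031, positive; keep [1.75, 2]
t = 1.875 gives f = 0.5813, positive; keep [1.875, 2]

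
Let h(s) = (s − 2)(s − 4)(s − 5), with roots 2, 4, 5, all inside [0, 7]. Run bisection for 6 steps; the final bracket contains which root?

2

h(3.5) = 1.125 > 0, so the root lies in [0, 3.5]
h(1.75) = -1.828125 < 0, so the root lies in [1.75, 3.5]
h(2.625) = 2.041016 > 0, so the root lies in [1.75, 2.625]
h(2.1875) = 0.9558 > 0, so the root lies in [1.75, 2.1875]
h(1.96875) = -0.1924 < 0, so the root lies in [1.96875, 2.1875]
h(2.078125) = 0.4387 > 0, so the root lies in [1.96875, 2.078125]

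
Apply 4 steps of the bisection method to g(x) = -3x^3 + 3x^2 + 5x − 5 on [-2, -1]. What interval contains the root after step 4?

[-1.3125, -1.25]

g(-1.5) = 4.375 > 0, so the root lies in [-1.5, -1]
g(-1.25) = -0.703125 < 0, so the root lies in [-1.5, -1.25]
g(-1.375) = 1.595703 > 0, so the root lies in [-1.375, -1.25]
g(-1.3125) = 0.3884 > 0, so the root lies in [-1.3125, -1.25]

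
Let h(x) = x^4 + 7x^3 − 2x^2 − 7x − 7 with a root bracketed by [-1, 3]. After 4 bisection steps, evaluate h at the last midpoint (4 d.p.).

-2.7617

m = 1, h(m) = -8 (−); new bracket [1, 3]
m = 2, h(m) = 43 (+); new bracket [1, 2]
m = 1.5, h(m) = 6.6875 (+); new bracket [1, 1.5]
m = 1.25, h(m) = -2.7617 (−); new bracket [1.25, 1.5]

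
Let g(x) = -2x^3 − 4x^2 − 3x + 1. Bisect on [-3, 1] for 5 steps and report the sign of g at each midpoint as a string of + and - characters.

x = -1 gives g = 2, positive; keep [-1, 1]
x = 0 gives g = 1, positive; keep [0, 1]
x = 0.5 gives g = -1.75, negative; keep [0, 0.5]
x = 0.25 gives g = -0.0312, negative; keep [0, 0.25]
x = 0.125 gives g = 0.5586, positive; keep [0.125, 0.25]

++--+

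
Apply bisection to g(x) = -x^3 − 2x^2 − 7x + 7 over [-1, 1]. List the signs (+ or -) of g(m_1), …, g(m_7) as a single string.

g(0) = 7 > 0, so the root lies in [0, 1]
g(0.5) = 2.875 > 0, so the root lies in [0.5, 1]
g(0.75) = 0.203125 > 0, so the root lies in [0.75, 1]
g(0.875) = -1.3262 < 0, so the root lies in [0.75, 0.875]
g(0.8125) = -0.5442 < 0, so the root lies in [0.75, 0.8125]
g(0.78125) = -0.1663 < 0, so the root lies in [0.75, 0.78125]
g(0.765625) = 0.0195 > 0, so the root lies in [0.765625, 0.78125]

+++---+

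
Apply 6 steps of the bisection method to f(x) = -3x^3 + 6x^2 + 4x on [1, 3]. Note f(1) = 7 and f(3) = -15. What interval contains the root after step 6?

[2.5, 2.53125]

f(2) = 8 > 0, so the root lies in [2, 3]
f(2.5) = 0.625 > 0, so the root lies in [2.5, 3]
f(2.75) = -6.015625 < 0, so the root lies in [2.5, 2.75]
f(2.625) = -2.4199 < 0, so the root lies in [2.5, 2.625]
f(2.5625) = -0.8308 < 0, so the root lies in [2.5, 2.5625]
f(2.53125) = -0.0865 < 0, so the root lies in [2.5, 2.53125]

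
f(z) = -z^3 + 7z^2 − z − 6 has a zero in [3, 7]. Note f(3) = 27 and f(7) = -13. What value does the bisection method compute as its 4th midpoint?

z = 5 gives f = 39, positive; keep [5, 7]
z = 6 gives f = 24, positive; keep [6, 7]
z = 6.5 gives f = 8.625, positive; keep [6.5, 7]
z = 6.75 gives f = -1.3594, negative; keep [6.5, 6.75]

6.75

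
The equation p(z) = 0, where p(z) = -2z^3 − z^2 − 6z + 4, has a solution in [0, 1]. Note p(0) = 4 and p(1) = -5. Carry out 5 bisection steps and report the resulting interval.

z = 0.5 gives p = 0.5, positive; keep [0.5, 1]
z = 0.75 gives p = -1.90625, negative; keep [0.5, 0.75]
z = 0.625 gives p = -0.628906, negative; keep [0.5, 0.625]
z = 0.5625 gives p = -0.0474, negative; keep [0.5, 0.5625]
z = 0.53125 gives p = 0.2304, positive; keep [0.53125, 0.5625]

[0.53125, 0.5625]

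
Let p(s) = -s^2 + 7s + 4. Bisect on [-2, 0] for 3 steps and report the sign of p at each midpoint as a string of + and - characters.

-+-

midpoint -1: p = -4 < 0 → [-1, 0]
midpoint -0.5: p = 0.25 > 0 → [-1, -0.5]
midpoint -0.75: p = -1.8125 < 0 → [-0.75, -0.5]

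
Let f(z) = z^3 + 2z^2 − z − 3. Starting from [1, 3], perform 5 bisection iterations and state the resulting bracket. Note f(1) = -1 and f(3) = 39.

f(2) = 11 > 0, so the root lies in [1, 2]
f(1.5) = 3.375 > 0, so the root lies in [1, 1.5]
f(1.25) = 0.828125 > 0, so the root lies in [1, 1.25]
f(1.125) = -0.1699 < 0, so the root lies in [1.125, 1.25]
f(1.1875) = 0.3074 > 0, so the root lies in [1.125, 1.1875]

[1.125, 1.1875]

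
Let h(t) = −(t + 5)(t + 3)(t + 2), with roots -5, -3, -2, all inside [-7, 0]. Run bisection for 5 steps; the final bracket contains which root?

-5

m = -3.5, h(m) = -1.125 (−); new bracket [-7, -3.5]
m = -5.25, h(m) = 1.828125 (+); new bracket [-5.25, -3.5]
m = -4.375, h(m) = -2.041016 (−); new bracket [-5.25, -4.375]
m = -4.8125, h(m) = -0.9558 (−); new bracket [-5.25, -4.8125]
m = -5.03125, h(m) = 0.1924 (+); new bracket [-5.03125, -4.8125]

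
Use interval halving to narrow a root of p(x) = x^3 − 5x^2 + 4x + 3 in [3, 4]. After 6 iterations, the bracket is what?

[3.6875, 3.703125]

p(3.5) = -1.375 < 0, so the root lies in [3.5, 4]
p(3.75) = 0.421875 > 0, so the root lies in [3.5, 3.75]
p(3.625) = -0.568359 < 0, so the root lies in [3.625, 3.75]
p(3.6875) = -0.0969 < 0, so the root lies in [3.6875, 3.75]
p(3.71875) = 0.1565 > 0, so the root lies in [3.6875, 3.71875]
p(3.703125) = 0.0283 > 0, so the root lies in [3.6875, 3.703125]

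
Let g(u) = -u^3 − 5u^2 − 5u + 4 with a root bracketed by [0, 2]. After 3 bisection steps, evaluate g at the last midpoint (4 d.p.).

-2.9844

m = 1, g(m) = -7 (−); new bracket [0, 1]
m = 0.5, g(m) = 0.125 (+); new bracket [0.5, 1]
m = 0.75, g(m) = -2.984375 (−); new bracket [0.5, 0.75]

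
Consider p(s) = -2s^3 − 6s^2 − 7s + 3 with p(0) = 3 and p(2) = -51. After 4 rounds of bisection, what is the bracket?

s = 1 gives p = -12, negative; keep [0, 1]
s = 0.5 gives p = -2.25, negative; keep [0, 0.5]
s = 0.25 gives p = 0.84375, positive; keep [0.25, 0.5]
s = 0.375 gives p = -0.5742, negative; keep [0.25, 0.375]

[0.25, 0.375]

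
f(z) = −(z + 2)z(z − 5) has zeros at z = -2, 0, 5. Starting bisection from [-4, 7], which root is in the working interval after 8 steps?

midpoint 1.5: f = 18.375 > 0 → [1.5, 7]
midpoint 4.25: f = 19.921875 > 0 → [4.25, 7]
midpoint 5.625: f = -26.806641 < 0 → [4.25, 5.625]
midpoint 4.9375: f = 2.1409 > 0 → [4.9375, 5.625]
midpoint 5.28125: f = -10.8152 < 0 → [4.9375, 5.28125]
midpoint 5.109375: f = -3.973 < 0 → [4.9375, 5.109375]
midpoint 5.0234375: f = -0.8269 < 0 → [4.9375, 5.0234375]
midpoint 4.98046875: f = 0.679 > 0 → [4.98046875, 5.0234375]

5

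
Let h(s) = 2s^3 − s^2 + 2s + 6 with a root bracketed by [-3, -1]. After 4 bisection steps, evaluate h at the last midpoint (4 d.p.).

-0.3633

m = -2, h(m) = -18 (−); new bracket [-2, -1]
m = -1.5, h(m) = -6 (−); new bracket [-1.5, -1]
m = -1.25, h(m) = -1.96875 (−); new bracket [-1.25, -1]
m = -1.125, h(m) = -0.3633 (−); new bracket [-1.125, -1]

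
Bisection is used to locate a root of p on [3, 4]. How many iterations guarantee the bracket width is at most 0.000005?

Width after n steps is 1/2^n. Need 2^n ≥ 1/0.000005 = 200000.
2^17 = 131072 < 200000 ≤ 2^18 = 262144, so n = 18.

18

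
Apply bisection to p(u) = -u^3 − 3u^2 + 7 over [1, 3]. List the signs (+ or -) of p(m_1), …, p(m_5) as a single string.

--+--

u = 2 gives p = -13, negative; keep [1, 2]
u = 1.5 gives p = -3.125, negative; keep [1, 1.5]
u = 1.25 gives p = 0.359375, positive; keep [1.25, 1.5]
u = 1.375 gives p = -1.2715, negative; keep [1.25, 1.375]
u = 1.3125 gives p = -0.429, negative; keep [1.25, 1.3125]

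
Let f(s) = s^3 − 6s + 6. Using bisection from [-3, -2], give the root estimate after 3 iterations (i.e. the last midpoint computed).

-2.875

s = -2.5 gives f = 5.375, positive; keep [-3, -2.5]
s = -2.75 gives f = 1.703125, positive; keep [-3, -2.75]
s = -2.875 gives f = -0.513672, negative; keep [-2.875, -2.75]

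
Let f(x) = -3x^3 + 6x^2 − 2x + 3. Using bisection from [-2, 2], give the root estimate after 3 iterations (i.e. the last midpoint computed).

1.5

x = 0 gives f = 3, positive; keep [0, 2]
x = 1 gives f = 4, positive; keep [1, 2]
x = 1.5 gives f = 3.375, positive; keep [1.5, 2]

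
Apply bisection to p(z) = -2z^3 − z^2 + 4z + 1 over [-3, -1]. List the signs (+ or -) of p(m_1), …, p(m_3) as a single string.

p(-2) = 5 > 0, so the root lies in [-2, -1]
p(-1.5) = -0.5 < 0, so the root lies in [-2, -1.5]
p(-1.75) = 1.65625 > 0, so the root lies in [-1.75, -1.5]

+-+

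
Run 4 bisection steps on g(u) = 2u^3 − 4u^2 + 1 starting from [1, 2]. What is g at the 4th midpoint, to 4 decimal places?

g(1.5) = -1.25 < 0, so the root lies in [1.5, 2]
g(1.75) = -0.53125 < 0, so the root lies in [1.75, 2]
g(1.875) = 0.121094 > 0, so the root lies in [1.75, 1.875]
g(1.8125) = -0.2319 < 0, so the root lies in [1.8125, 1.875]

-0.2319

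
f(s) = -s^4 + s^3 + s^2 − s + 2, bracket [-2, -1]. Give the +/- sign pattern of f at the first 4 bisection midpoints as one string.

-+--

s = -1.5 gives f = -2.6875, negative; keep [-1.5, -1]
s = -1.25 gives f = 0.417969, positive; keep [-1.5, -1.25]
s = -1.375 gives f = -0.908447, negative; keep [-1.375, -1.25]
s = -1.3125 gives f = -0.1934, negative; keep [-1.3125, -1.25]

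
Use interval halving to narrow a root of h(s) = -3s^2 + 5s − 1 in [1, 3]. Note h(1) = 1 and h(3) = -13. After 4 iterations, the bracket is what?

[1.375, 1.5]

s = 2 gives h = -3, negative; keep [1, 2]
s = 1.5 gives h = -0.25, negative; keep [1, 1.5]
s = 1.25 gives h = 0.5625, positive; keep [1.25, 1.5]
s = 1.375 gives h = 0.2031, positive; keep [1.375, 1.5]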